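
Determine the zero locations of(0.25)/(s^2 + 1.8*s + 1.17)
Numerator is a nonzero constant (0.25) → Zeros: none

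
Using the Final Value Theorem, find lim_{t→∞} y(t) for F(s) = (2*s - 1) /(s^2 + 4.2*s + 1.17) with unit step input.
FVT: lim_{t→∞} y(t) = lim_{s→0} s*Y(s) where Y(s) = F(s)/s.
= lim_{s→0} F(s) = F(0) = num(0)/den(0) = -1/1.17 = -0.8547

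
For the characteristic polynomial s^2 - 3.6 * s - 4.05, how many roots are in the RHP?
s^2 - 3.6*s - 4.05 = (s - 4.5)(s + 0.9). Poles: -0.9, 4.5. RHP poles (Re>0): 1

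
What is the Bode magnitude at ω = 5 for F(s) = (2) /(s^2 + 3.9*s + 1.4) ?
Substitute s = j*5: F(j5) = -0.0503622 - 0.0416129j.
|F(j5)| = sqrt(Re² + Im²) = 0.06533.
20*log₁₀(0.06533) = -23.70 dB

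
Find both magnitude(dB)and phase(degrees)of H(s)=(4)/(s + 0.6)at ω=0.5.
Substitute s = j*0.5: H(j0.5) = 3.93443 - 3.27869j.
|H| = 20*log₁₀(sqrt(Re²+Im²)) = 14.19 dB.
∠H = atan2(Im, Re) = -39.81°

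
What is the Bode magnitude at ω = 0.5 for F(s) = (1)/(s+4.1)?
Substitute s = j*0.5: F(j0.5) = 0.240328 - 0.0293083j.
|F(j0.5)| = sqrt(Re² + Im²) = 0.2421.
20*log₁₀(0.2421) = -12.32 dB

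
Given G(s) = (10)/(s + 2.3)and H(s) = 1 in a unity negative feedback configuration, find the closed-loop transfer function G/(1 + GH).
Closed-loop T = G/(1+GH).
Numerator: G_num * H_den = 10.
Denominator: G_den * H_den + G_num * H_num = (s + 2.3) + (10) = s + 12.3.
T(s) = (10)/(s + 12.3)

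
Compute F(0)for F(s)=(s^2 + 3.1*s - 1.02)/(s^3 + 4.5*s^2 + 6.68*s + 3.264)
DC gain = F(0) = num(0)/den(0) = -1.02/3.264 = -0.3125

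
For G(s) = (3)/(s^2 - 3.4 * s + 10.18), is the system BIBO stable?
Denominator: s^2 - 3.4*s + 10.18. Poles: 1.7 + 2.7j, 1.7 - 2.7j. All Re(p)<0: No (unstable)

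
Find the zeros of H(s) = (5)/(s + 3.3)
Numerator is a nonzero constant (5) → Zeros: none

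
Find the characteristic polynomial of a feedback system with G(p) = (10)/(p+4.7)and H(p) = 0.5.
Characteristic poly = G_den * H_den + G_num * H_num = (p + 4.7) + (5) = p + 9.7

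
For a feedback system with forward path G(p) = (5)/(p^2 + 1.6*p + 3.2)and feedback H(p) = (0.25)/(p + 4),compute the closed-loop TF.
Closed-loop T = G/(1+GH).
Numerator: G_num * H_den = 5*p + 20.
Denominator: G_den * H_den + G_num * H_num = (p^3 + 5.6*p^2 + 9.6*p + 12.8) + (1.25) = p^3 + 5.6*p^2 + 9.6*p + 14.05.
T(p) = (5*p + 20)/(p^3 + 5.6*p^2 + 9.6*p + 14.05)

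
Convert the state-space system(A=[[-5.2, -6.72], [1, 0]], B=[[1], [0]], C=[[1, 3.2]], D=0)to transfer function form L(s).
L(s) = C(sI - A)⁻¹B + D.
Characteristic polynomial det(sI - A) = s^2 + 5.2*s + 6.72.
Numerator from C·adj(sI-A)·B + D·det(sI-A) = s + 3.2.
L(s) = (s + 3.2)/(s^2 + 5.2*s + 6.72)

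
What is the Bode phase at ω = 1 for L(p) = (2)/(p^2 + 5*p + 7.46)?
Substitute p = j*1: L(j1) = 0.193611 - 0.149854j.
∠L(j1) = atan2(Im, Re) = atan2(-0.149854, 0.193611) = -37.74°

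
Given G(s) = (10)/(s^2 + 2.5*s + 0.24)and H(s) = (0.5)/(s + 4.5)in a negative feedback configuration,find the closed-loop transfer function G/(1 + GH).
Closed-loop T = G/(1+GH).
Numerator: G_num * H_den = 10*s + 45.
Denominator: G_den * H_den + G_num * H_num = (s^3 + 7*s^2 + 11.49*s + 1.08) + (5) = s^3 + 7*s^2 + 11.49*s + 6.08.
T(s) = (10*s + 45)/(s^3 + 7*s^2 + 11.49*s + 6.08)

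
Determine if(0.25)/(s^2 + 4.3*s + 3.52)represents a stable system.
Denominator: s^2 + 4.3*s + 3.52 = (s + 1.1)(s + 3.2). Poles: -1.1, -3.2. All Re(p)<0: Yes (stable)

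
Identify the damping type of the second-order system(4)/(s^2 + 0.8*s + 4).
Standard form: ωn²/(s²+2ζωn·s+ωn²) gives ωn=2, ζ=0.2.
Underdamped (ζ = 0.2 < 1)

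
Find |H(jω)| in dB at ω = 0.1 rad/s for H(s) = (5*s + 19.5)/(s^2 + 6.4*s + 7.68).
Substitute s = j*0.1: H(j0.1) = 2.5302 - 0.145935j.
|H(j0.1)| = sqrt(Re² + Im²) = 2.534.
20*log₁₀(2.534) = 8.08 dB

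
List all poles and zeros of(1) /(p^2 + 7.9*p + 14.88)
Set denominator = 0: p^2 + 7.9*p + 14.88 = (p + 4.8)(p + 3.1) = 0 → Poles: -3.1, -4.8
Numerator is a nonzero constant (1) → Zeros: none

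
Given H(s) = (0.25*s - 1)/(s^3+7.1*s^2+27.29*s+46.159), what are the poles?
Set denominator = 0: s^3 + 7.1*s^2 + 27.29*s + 46.159 = (s + 3.1)(s^2 + 4*s + 14.89) = 0 → Poles: -2 + 3.3j, -2 - 3.3j, -3.1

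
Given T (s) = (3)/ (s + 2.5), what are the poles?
Set denominator = 0: s + 2.5 = 0 → Poles: -2.5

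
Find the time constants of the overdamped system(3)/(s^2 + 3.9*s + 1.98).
Overdamped: real poles at -3.3, -0.6. τ = -1/pole → τ₁ = 0.303, τ₂ = 1.667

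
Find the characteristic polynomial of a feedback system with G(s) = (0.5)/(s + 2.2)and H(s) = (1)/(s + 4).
Characteristic poly = G_den * H_den + G_num * H_num = (s^2 + 6.2*s + 8.8) + (0.5) = s^2 + 6.2*s + 9.3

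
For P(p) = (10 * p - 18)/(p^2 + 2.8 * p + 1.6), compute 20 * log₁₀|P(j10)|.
Substitute p = j*10: P(j10) = 0.436743 - 0.891984j.
|P(j10)| = sqrt(Re² + Im²) = 0.9932.
20*log₁₀(0.9932) = -0.06 dB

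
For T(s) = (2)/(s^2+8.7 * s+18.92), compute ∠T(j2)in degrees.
Substitute s = j*2: T(j2) = 0.0567985 - 0.0662395j.
∠T(j2) = atan2(Im, Re) = atan2(-0.0662395, 0.0567985) = -49.39°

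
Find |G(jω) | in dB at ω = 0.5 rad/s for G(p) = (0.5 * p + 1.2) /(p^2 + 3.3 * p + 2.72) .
Substitute p = j*0.5: G(j0.5) = 0.382676 - 0.154419j.
|G(j0.5)| = sqrt(Re² + Im²) = 0.4127.
20*log₁₀(0.4127) = -7.69 dB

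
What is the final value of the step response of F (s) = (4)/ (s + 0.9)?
FVT: lim_{t→∞} y(t) = lim_{s→0} s*Y(s) where Y(s) = F(s)/s.
= lim_{s→0} F(s) = F(0) = num(0)/den(0) = 4/0.9 = 4.444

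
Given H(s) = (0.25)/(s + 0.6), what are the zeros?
Numerator is a nonzero constant (0.25) → Zeros: none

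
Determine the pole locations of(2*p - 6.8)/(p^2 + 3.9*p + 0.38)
Set denominator = 0: p^2 + 3.9*p + 0.38 = (p + 0.1)(p + 3.8) = 0 → Poles: -0.1, -3.8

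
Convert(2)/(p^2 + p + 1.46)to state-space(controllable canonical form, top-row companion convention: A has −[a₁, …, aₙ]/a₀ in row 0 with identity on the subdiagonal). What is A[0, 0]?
Reachable canonical form for den = p^2 + p + 1.46: top row of A = -[a₁,a₂,...,aₙ]/a₀, ones on the subdiagonal, zeros elsewhere.
A = [[-1, -1.46], [1, 0]].
A[0,0] = -1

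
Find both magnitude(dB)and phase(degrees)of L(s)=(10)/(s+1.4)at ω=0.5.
Substitute s = j*0.5: L(j0.5) = 6.33484 - 2.26244j.
|L| = 20*log₁₀(sqrt(Re²+Im²)) = 16.56 dB.
∠L = atan2(Im, Re) = -19.65°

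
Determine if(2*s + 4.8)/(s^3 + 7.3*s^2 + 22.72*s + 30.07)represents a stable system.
Denominator: s^3 + 7.3*s^2 + 22.72*s + 30.07 = (s + 3.1)(s^2 + 4.2*s + 9.7). Poles: -2.1 + 2.3j, -2.1 - 2.3j, -3.1. All Re(p)<0: Yes (stable)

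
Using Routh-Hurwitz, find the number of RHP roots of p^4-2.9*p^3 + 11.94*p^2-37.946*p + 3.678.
Routh array:
p^4: [1, 11.94, 3.678]; p^3: [-2.9, -37.946]; p^2: [-1.14483, 3.678]; p^1: [-47.2629]; p^0: [3.678]
First column: [1, -2.9, -1.14483, -47.2629, 3.678]. Sign changes = RHP roots = 2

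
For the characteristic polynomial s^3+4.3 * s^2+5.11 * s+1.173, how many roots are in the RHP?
s^3 + 4.3*s^2 + 5.11*s + 1.173 = (s + 2.3)(s + 1.7)(s + 0.3). Poles: -0.3, -1.7, -2.3. RHP poles (Re>0): 0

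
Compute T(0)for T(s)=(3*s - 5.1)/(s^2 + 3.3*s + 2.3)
DC gain = T(0) = num(0)/den(0) = -5.1/2.3 = -2.217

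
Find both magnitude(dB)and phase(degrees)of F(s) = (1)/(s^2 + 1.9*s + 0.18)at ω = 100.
Substitute s = j*100: F(j100) = -9.99657e-05 - 1.89938e-06j.
|F| = 20*log₁₀(sqrt(Re²+Im²)) = -80.00 dB.
∠F = atan2(Im, Re) = -178.91°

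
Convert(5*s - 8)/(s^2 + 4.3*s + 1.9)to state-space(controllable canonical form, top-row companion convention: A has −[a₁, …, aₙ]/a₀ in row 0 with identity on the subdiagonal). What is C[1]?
Reachable canonical form: C = numerator coefficients (right-aligned, zero-padded to length n).
num = 5*s - 8, C = [[5, -8]].
C[1] = -8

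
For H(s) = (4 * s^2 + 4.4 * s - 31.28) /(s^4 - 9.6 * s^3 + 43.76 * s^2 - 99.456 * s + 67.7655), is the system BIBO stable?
Denominator: s^4 - 9.6*s^3 + 43.76*s^2 - 99.456*s + 67.7655 = (s - 1.1)(s - 3.7)(s^2 - 4.8*s + 16.65). Poles: 1.1, 2.4 + 3.3j, 2.4 - 3.3j, 3.7. All Re(p)<0: No (unstable)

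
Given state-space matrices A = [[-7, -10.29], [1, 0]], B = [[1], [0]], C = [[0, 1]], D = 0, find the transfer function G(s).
G(s) = C(sI - A)⁻¹B + D.
Characteristic polynomial det(sI - A) = s^2 + 7*s + 10.29.
Numerator from C·adj(sI-A)·B + D·det(sI-A) = 1.
G(s) = (1)/(s^2 + 7*s + 10.29)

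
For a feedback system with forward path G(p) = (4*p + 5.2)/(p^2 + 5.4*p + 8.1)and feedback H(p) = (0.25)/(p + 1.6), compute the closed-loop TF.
Closed-loop T = G/(1+GH).
Numerator: G_num * H_den = 4*p^2 + 11.6*p + 8.32.
Denominator: G_den * H_den + G_num * H_num = (p^3 + 7*p^2 + 16.74*p + 12.96) + (p + 1.3) = p^3 + 7*p^2 + 17.74*p + 14.26.
T(p) = (4*p^2 + 11.6*p + 8.32)/(p^3 + 7*p^2 + 17.74*p + 14.26)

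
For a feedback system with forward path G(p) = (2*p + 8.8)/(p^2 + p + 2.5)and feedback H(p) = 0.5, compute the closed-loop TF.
Closed-loop T = G/(1+GH).
Numerator: G_num * H_den = 2*p + 8.8.
Denominator: G_den * H_den + G_num * H_num = (p^2 + p + 2.5) + (p + 4.4) = p^2 + 2*p + 6.9.
T(p) = (2*p + 8.8)/(p^2 + 2*p + 6.9)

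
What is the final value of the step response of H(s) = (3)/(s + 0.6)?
FVT: lim_{t→∞} y(t) = lim_{s→0} s*Y(s) where Y(s) = H(s)/s.
= lim_{s→0} H(s) = H(0) = num(0)/den(0) = 3/0.6 = 5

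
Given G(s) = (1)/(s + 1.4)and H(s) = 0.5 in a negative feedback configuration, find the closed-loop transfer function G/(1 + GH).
Closed-loop T = G/(1+GH).
Numerator: G_num * H_den = 1.
Denominator: G_den * H_den + G_num * H_num = (s + 1.4) + (0.5) = s + 1.9.
T(s) = (1)/(s + 1.9)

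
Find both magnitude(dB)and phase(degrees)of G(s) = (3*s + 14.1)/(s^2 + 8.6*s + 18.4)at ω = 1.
Substitute s = j*1: G(j1) = 0.719739 - 0.183319j.
|G| = 20*log₁₀(sqrt(Re²+Im²)) = -2.58 dB.
∠G = atan2(Im, Re) = -14.29°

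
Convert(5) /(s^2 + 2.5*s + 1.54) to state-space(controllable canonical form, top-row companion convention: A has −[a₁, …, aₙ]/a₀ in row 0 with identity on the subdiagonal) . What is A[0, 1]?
Reachable canonical form for den = s^2 + 2.5*s + 1.54: top row of A = -[a₁,a₂,...,aₙ]/a₀, ones on the subdiagonal, zeros elsewhere.
A = [[-2.5, -1.54], [1, 0]].
A[0,1] = -1.54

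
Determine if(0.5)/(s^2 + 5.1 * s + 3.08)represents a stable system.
Denominator: s^2 + 5.1*s + 3.08 = (s + 0.7)(s + 4.4). Poles: -0.7, -4.4. All Re(p)<0: Yes (stable)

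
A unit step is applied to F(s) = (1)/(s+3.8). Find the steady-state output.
FVT: lim_{t→∞} y(t) = lim_{s→0} s*Y(s) where Y(s) = F(s)/s.
= lim_{s→0} F(s) = F(0) = num(0)/den(0) = 1/3.8 = 0.2632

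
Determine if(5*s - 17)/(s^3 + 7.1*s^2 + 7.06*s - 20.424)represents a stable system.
Denominator: s^3 + 7.1*s^2 + 7.06*s - 20.424 = (s - 1.2)(s + 3.7)(s + 4.6). Poles: -3.7, -4.6, 1.2. All Re(p)<0: No (unstable)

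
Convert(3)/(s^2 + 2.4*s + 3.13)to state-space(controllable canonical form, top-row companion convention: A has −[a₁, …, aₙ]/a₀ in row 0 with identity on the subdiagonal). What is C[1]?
Reachable canonical form: C = numerator coefficients (right-aligned, zero-padded to length n).
num = 3, C = [[0, 3]].
C[1] = 3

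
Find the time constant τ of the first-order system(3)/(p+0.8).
First-order system: τ = -1/pole. Pole = -0.8. τ = -1/(-0.8) = 1.25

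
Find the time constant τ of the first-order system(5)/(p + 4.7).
First-order system: τ = -1/pole. Pole = -4.7. τ = -1/(-4.7) = 0.2128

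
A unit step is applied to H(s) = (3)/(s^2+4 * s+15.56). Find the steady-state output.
FVT: lim_{t→∞} y(t) = lim_{s→0} s*Y(s) where Y(s) = H(s)/s.
= lim_{s→0} H(s) = H(0) = num(0)/den(0) = 3/15.56 = 0.1928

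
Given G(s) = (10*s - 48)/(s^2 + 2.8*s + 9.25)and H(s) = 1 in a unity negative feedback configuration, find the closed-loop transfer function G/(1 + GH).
Closed-loop T = G/(1+GH).
Numerator: G_num * H_den = 10*s - 48.
Denominator: G_den * H_den + G_num * H_num = (s^2 + 2.8*s + 9.25) + (10*s - 48) = s^2 + 12.8*s - 38.75.
T(s) = (10*s - 48)/(s^2 + 12.8*s - 38.75)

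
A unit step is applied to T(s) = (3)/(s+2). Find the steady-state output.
FVT: lim_{t→∞} y(t) = lim_{s→0} s*Y(s) where Y(s) = T(s)/s.
= lim_{s→0} T(s) = T(0) = num(0)/den(0) = 3/2 = 1.5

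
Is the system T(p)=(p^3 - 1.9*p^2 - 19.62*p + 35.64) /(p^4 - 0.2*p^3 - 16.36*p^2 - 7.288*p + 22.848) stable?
Denominator: p^4 - 0.2*p^3 - 16.36*p^2 - 7.288*p + 22.848 = (p - 4.2)(p - 1)(p + 3.4)(p + 1.6). Poles: -1.6, -3.4, 1, 4.2. All Re(p)<0: No (unstable)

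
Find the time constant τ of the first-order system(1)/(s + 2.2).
First-order system: τ = -1/pole. Pole = -2.2. τ = -1/(-2.2) = 0.4545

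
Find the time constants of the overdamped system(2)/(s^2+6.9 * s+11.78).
Overdamped: real poles at -3.1, -3.8. τ = -1/pole → τ₁ = 0.3226, τ₂ = 0.2632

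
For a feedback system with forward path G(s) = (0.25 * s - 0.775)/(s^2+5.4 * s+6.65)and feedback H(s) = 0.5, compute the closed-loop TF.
Closed-loop T = G/(1+GH).
Numerator: G_num * H_den = 0.25*s - 0.775.
Denominator: G_den * H_den + G_num * H_num = (s^2 + 5.4*s + 6.65) + (0.125*s - 0.3875) = s^2 + 5.525*s + 6.2625.
T(s) = (0.25*s - 0.775)/(s^2 + 5.525*s + 6.2625)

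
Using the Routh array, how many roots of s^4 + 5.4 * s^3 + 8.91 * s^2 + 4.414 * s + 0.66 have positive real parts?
Routh array:
s^4: [1, 8.91, 0.66]; s^3: [5.4, 4.414]; s^2: [8.09259, 0.66]; s^1: [3.9736]; s^0: [0.66]
First column: [1, 5.4, 8.09259, 3.9736, 0.66]. Sign changes = RHP roots = 0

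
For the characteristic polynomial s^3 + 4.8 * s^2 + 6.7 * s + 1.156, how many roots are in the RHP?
s^3 + 4.8*s^2 + 6.7*s + 1.156 = (s + 0.2)(s^2 + 4.6*s + 5.78). Poles: -0.2, -2.3 + 0.7j, -2.3 - 0.7j. RHP poles (Re>0): 0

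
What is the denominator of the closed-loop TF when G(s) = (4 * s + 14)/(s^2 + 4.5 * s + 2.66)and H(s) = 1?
Characteristic poly = G_den * H_den + G_num * H_num = (s^2 + 4.5*s + 2.66) + (4*s + 14) = s^2 + 8.5*s + 16.66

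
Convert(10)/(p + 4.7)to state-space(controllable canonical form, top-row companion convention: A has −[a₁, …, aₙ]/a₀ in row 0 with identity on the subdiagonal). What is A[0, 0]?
Reachable canonical form for den = p + 4.7: top row of A = -[a₁,a₂,...,aₙ]/a₀, ones on the subdiagonal, zeros elsewhere.
A = [[-4.7]].
A[0,0] = -4.7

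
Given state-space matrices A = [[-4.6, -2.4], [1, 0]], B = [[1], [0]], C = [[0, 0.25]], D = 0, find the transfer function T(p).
T(p) = C(pI - A)⁻¹B + D.
Characteristic polynomial det(pI - A) = p^2 + 4.6*p + 2.4.
Numerator from C·adj(pI-A)·B + D·det(pI-A) = 0.25.
T(p) = (0.25)/(p^2 + 4.6*p + 2.4)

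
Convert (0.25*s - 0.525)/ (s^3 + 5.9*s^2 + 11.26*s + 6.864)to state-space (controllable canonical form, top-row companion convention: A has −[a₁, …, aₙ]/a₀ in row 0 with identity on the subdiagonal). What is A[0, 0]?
Reachable canonical form for den = s^3 + 5.9*s^2 + 11.26*s + 6.864: top row of A = -[a₁,a₂,...,aₙ]/a₀, ones on the subdiagonal, zeros elsewhere.
A = [[-5.9, -11.26, -6.864], [1, 0, 0], [0, 1, 0]].
A[0,0] = -5.9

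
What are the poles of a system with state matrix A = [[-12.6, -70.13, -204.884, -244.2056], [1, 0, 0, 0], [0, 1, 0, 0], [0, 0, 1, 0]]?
Eigenvalues solve det(λI - A) = 0.
Characteristic polynomial: λ^4 + 12.6*λ^3 + 70.13*λ^2 + 204.884*λ + 244.2056 = 0.
Factor: (λ + 3.1)(λ + 4.3)(λ^2 + 5.2*λ + 18.32) = 0.
Roots: -2.6 + 3.4j, -2.6 - 3.4j, -3.1, -4.3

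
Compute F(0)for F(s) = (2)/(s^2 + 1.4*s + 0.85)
DC gain = F(0) = num(0)/den(0) = 2/0.85 = 2.353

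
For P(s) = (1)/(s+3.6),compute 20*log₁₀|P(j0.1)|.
Substitute s = j*0.1: P(j0.1) = 0.277564 - 0.0077101j.
|P(j0.1)| = sqrt(Re² + Im²) = 0.2777.
20*log₁₀(0.2777) = -11.13 dB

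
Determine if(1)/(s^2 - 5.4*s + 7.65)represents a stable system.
Denominator: s^2 - 5.4*s + 7.65. Poles: 2.7 + 0.6j, 2.7 - 0.6j. All Re(p)<0: No (unstable)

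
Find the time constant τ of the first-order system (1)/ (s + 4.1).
First-order system: τ = -1/pole. Pole = -4.1. τ = -1/(-4.1) = 0.2439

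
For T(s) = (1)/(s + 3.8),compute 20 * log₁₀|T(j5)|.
Substitute s = j*5: T(j5) = 0.0963489 - 0.126775j.
|T(j5)| = sqrt(Re² + Im²) = 0.1592.
20*log₁₀(0.1592) = -15.96 dB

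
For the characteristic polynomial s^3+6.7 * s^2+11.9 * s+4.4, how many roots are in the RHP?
s^3 + 6.7*s^2 + 11.9*s + 4.4 = (s + 0.5)(s + 4)(s + 2.2). Poles: -0.5, -2.2, -4. RHP poles (Re>0): 0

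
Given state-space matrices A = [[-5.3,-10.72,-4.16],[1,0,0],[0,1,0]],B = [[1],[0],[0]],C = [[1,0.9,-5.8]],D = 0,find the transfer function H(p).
H(p) = C(pI - A)⁻¹B + D.
Characteristic polynomial det(pI - A) = p^3 + 5.3*p^2 + 10.72*p + 4.16.
Numerator from C·adj(pI-A)·B + D·det(pI-A) = p^2 + 0.9*p - 5.8.
H(p) = (p^2 + 0.9*p - 5.8)/(p^3 + 5.3*p^2 + 10.72*p + 4.16)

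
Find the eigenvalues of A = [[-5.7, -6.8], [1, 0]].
Eigenvalues solve det(λI - A) = 0.
Characteristic polynomial: λ^2 + 5.7*λ + 6.8 = 0.
Factor: (λ + 4)(λ + 1.7) = 0.
Roots: -1.7, -4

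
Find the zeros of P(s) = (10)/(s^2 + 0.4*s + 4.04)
Numerator is a nonzero constant (10) → Zeros: none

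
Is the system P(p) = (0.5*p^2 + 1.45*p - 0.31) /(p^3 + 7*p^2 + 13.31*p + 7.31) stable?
Denominator: p^3 + 7*p^2 + 13.31*p + 7.31 = (p + 4.3)(p + 1.7)(p + 1). Poles: -1, -1.7, -4.3. All Re(p)<0: Yes (stable)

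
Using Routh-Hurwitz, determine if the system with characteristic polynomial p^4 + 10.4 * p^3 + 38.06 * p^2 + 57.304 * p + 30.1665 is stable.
Routh array:
p^4: [1, 38.06, 30.1665]; p^3: [10.4, 57.304]; p^2: [32.55, 30.1665]; p^1: [47.6655]; p^0: [30.1665]
First column: [1, 10.4, 32.55, 47.6655, 30.1665]. Sign changes = 0.
Yes, stable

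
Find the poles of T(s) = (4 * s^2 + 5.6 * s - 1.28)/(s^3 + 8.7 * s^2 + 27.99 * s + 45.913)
Set denominator = 0: s^3 + 8.7*s^2 + 27.99*s + 45.913 = (s + 4.9)(s^2 + 3.8*s + 9.37) = 0 → Poles: -1.9 + 2.4j, -1.9 - 2.4j, -4.9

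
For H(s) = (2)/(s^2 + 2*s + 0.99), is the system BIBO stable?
Denominator: s^2 + 2*s + 0.99 = (s + 1.1)(s + 0.9). Poles: -0.9, -1.1. All Re(p)<0: Yes (stable)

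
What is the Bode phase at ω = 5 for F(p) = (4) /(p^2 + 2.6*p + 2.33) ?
Substitute p = j*5: F(j5) = -0.132781 - 0.0761426j.
∠F(j5) = atan2(Im, Re) = atan2(-0.0761426, -0.132781) = -150.17°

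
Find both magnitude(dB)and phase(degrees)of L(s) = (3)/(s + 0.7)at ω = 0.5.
Substitute s = j*0.5: L(j0.5) = 2.83784 - 2.02703j.
|L| = 20*log₁₀(sqrt(Re²+Im²)) = 10.85 dB.
∠L = atan2(Im, Re) = -35.54°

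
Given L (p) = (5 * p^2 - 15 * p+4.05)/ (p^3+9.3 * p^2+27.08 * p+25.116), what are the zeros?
Set numerator = 0: 5*p^2 - 15*p + 4.05 = 5*(p - 2.7)(p - 0.3) = 0 → Zeros: 0.3, 2.7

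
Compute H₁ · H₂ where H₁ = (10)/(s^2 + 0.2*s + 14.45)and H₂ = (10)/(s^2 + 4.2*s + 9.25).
Series: H = H₁ · H₂ = (n₁·n₂)/(d₁·d₂).
Num: n₁·n₂ = 100. Den: d₁·d₂ = s^4 + 4.4*s^3 + 24.54*s^2 + 62.54*s + 133.6625.
H(s) = (100)/(s^4 + 4.4*s^3 + 24.54*s^2 + 62.54*s + 133.6625)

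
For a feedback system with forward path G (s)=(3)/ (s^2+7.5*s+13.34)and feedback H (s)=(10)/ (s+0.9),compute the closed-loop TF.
Closed-loop T = G/(1+GH).
Numerator: G_num * H_den = 3*s + 2.7.
Denominator: G_den * H_den + G_num * H_num = (s^3 + 8.4*s^2 + 20.09*s + 12.006) + (30) = s^3 + 8.4*s^2 + 20.09*s + 42.006.
T(s) = (3*s + 2.7)/(s^3 + 8.4*s^2 + 20.09*s + 42.006)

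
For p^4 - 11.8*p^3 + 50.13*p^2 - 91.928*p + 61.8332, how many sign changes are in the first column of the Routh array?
Routh array:
p^4: [1, 50.13, 61.8332]; p^3: [-11.8, -91.928]; p^2: [42.3395, 61.8332]; p^1: [-74.6951]; p^0: [61.8332]
First column: [1, -11.8, 42.3395, -74.6951, 61.8332]. Sign changes = 4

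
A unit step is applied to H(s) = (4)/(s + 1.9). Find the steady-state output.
FVT: lim_{t→∞} y(t) = lim_{s→0} s*Y(s) where Y(s) = H(s)/s.
= lim_{s→0} H(s) = H(0) = num(0)/den(0) = 4/1.9 = 2.105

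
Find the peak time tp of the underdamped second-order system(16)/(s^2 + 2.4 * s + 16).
Standard form: ωn²/(s²+2ζωn·s+ωn²) → ωn = 4, ζ = 0.3.
ωd = ωn·√(1-ζ²) = 4·√(1-0.3²) = 3.816.
tp = π/ωd = π/3.816 = 0.8233 s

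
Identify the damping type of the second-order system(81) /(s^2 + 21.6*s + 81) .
Standard form: ωn²/(s²+2ζωn·s+ωn²) gives ωn=9, ζ=1.2.
Overdamped (ζ = 1.2 > 1)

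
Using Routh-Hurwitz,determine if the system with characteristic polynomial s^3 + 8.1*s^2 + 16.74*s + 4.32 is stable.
Routh array:
s^3: [1, 16.74]; s^2: [8.1, 4.32]; s^1: [16.2067]; s^0: [4.32]
First column: [1, 8.1, 16.2067, 4.32]. Sign changes = 0.
Yes, stable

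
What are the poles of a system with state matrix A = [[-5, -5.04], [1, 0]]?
Eigenvalues solve det(λI - A) = 0.
Characteristic polynomial: λ^2 + 5*λ + 5.04 = 0.
Factor: (λ + 1.4)(λ + 3.6) = 0.
Roots: -1.4, -3.6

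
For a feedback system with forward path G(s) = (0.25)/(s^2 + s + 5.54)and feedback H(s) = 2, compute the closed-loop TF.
Closed-loop T = G/(1+GH).
Numerator: G_num * H_den = 0.25.
Denominator: G_den * H_den + G_num * H_num = (s^2 + s + 5.54) + (0.5) = s^2 + s + 6.04.
T(s) = (0.25)/(s^2 + s + 6.04)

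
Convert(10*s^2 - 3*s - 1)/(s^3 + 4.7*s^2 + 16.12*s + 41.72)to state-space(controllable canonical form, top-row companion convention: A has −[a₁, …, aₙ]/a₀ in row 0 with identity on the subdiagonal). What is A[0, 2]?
Reachable canonical form for den = s^3 + 4.7*s^2 + 16.12*s + 41.72: top row of A = -[a₁,a₂,...,aₙ]/a₀, ones on the subdiagonal, zeros elsewhere.
A = [[-4.7, -16.12, -41.72], [1, 0, 0], [0, 1, 0]].
A[0,2] = -41.72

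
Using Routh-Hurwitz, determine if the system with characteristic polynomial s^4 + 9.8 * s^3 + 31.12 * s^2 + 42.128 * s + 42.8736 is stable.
Routh array:
s^4: [1, 31.12, 42.8736]; s^3: [9.8, 42.128]; s^2: [26.8212, 42.8736]; s^1: [26.4627]; s^0: [42.8736]
First column: [1, 9.8, 26.8212, 26.4627, 42.8736]. Sign changes = 0.
Yes, stable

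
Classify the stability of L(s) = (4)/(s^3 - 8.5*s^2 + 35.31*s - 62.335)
Denominator: s^3 - 8.5*s^2 + 35.31*s - 62.335 = (s - 3.5)(s^2 - 5*s + 17.81). Poles: 2.5 + 3.4j, 2.5 - 3.4j, 3.5. Unstable (3 pole(s) in RHP)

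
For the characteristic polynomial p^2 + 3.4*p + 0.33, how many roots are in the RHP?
p^2 + 3.4*p + 0.33 = (p + 3.3)(p + 0.1). Poles: -0.1, -3.3. RHP poles (Re>0): 0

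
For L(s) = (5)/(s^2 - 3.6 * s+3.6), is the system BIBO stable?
Denominator: s^2 - 3.6*s + 3.6. Poles: 1.8 + 0.6j, 1.8 - 0.6j. All Re(p)<0: No (unstable)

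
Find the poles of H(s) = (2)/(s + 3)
Set denominator = 0: s + 3 = 0 → Poles: -3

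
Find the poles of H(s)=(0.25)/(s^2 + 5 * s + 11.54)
Set denominator = 0: s^2 + 5*s + 11.54 = 0 → Poles: -2.5 + 2.3j, -2.5 - 2.3j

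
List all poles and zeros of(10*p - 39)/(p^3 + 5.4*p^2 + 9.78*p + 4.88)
Set denominator = 0: p^3 + 5.4*p^2 + 9.78*p + 4.88 = (p + 0.8)(p^2 + 4.6*p + 6.1) = 0 → Poles: -0.8, -2.3 + 0.9j, -2.3 - 0.9j
Set numerator = 0: 10*p - 39 = 0 → Zeros: 3.9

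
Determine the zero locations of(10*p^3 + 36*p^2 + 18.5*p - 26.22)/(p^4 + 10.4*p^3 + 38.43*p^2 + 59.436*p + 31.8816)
Set numerator = 0: 10*p^3 + 36*p^2 + 18.5*p - 26.22 = 10*(p + 2.3)(p + 1.9)(p - 0.6) = 0 → Zeros: -1.9, -2.3, 0.6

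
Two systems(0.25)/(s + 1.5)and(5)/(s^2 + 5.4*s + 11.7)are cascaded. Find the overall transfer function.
Series: H = H₁ · H₂ = (n₁·n₂)/(d₁·d₂).
Num: n₁·n₂ = 1.25. Den: d₁·d₂ = s^3 + 6.9*s^2 + 19.8*s + 17.55.
H(s) = (1.25)/(s^3 + 6.9*s^2 + 19.8*s + 17.55)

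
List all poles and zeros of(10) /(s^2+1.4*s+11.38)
Set denominator = 0: s^2 + 1.4*s + 11.38 = 0 → Poles: -0.7 + 3.3j, -0.7 - 3.3j
Numerator is a nonzero constant (10) → Zeros: none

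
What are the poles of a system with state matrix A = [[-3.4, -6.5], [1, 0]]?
Eigenvalues solve det(λI - A) = 0.
Characteristic polynomial: λ^2 + 3.4*λ + 6.5 = 0.
Roots: -1.7 + 1.9j, -1.7 - 1.9j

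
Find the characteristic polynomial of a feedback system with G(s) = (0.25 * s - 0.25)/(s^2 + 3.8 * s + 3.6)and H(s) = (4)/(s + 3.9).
Characteristic poly = G_den * H_den + G_num * H_num = (s^3 + 7.7*s^2 + 18.42*s + 14.04) + (s - 1) = s^3 + 7.7*s^2 + 19.42*s + 13.04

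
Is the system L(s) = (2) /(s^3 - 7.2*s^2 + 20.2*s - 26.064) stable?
Denominator: s^3 - 7.2*s^2 + 20.2*s - 26.064 = (s - 3.6)(s^2 - 3.6*s + 7.24). Poles: 1.8 + 2j, 1.8 - 2j, 3.6. All Re(p)<0: No (unstable)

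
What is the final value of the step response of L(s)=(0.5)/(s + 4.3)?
FVT: lim_{t→∞} y(t) = lim_{s→0} s*Y(s) where Y(s) = L(s)/s.
= lim_{s→0} L(s) = L(0) = num(0)/den(0) = 0.5/4.3 = 0.1163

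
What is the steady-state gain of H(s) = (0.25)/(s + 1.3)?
DC gain = H(0) = num(0)/den(0) = 0.25/1.3 = 0.1923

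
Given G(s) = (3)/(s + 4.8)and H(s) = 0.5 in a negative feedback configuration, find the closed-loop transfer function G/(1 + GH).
Closed-loop T = G/(1+GH).
Numerator: G_num * H_den = 3.
Denominator: G_den * H_den + G_num * H_num = (s + 4.8) + (1.5) = s + 6.3.
T(s) = (3)/(s + 6.3)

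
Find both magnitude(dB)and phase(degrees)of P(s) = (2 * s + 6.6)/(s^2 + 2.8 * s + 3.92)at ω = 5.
Substitute s = j*5: P(j5) = 0.00136172 - 0.473479j.
|P| = 20*log₁₀(sqrt(Re²+Im²)) = -6.49 dB.
∠P = atan2(Im, Re) = -89.84°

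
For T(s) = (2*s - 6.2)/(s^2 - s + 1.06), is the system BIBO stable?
Denominator: s^2 - s + 1.06. Poles: 0.5 + 0.9j, 0.5 - 0.9j. All Re(p)<0: No (unstable)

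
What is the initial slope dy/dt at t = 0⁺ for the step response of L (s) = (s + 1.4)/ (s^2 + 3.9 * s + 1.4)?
IVT: y'(0⁺) = lim_{s→∞} s²·Y(s) = lim_{s→∞} s·L(s).
deg(num) = 1, deg(den) = 2, relative degree = 1, so s·L(s) → (leading num)/(leading den) = 1/1 = 1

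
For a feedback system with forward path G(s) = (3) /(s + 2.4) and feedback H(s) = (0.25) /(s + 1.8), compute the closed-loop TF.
Closed-loop T = G/(1+GH).
Numerator: G_num * H_den = 3*s + 5.4.
Denominator: G_den * H_den + G_num * H_num = (s^2 + 4.2*s + 4.32) + (0.75) = s^2 + 4.2*s + 5.07.
T(s) = (3*s + 5.4)/(s^2 + 4.2*s + 5.07)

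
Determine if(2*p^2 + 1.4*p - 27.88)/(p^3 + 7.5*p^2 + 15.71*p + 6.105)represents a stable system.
Denominator: p^3 + 7.5*p^2 + 15.71*p + 6.105 = (p + 3.3)(p + 3.7)(p + 0.5). Poles: -0.5, -3.3, -3.7. All Re(p)<0: Yes (stable)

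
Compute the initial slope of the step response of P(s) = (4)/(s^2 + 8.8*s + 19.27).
IVT: y'(0⁺) = lim_{s→∞} s²·Y(s) = lim_{s→∞} s·P(s).
deg(num) = 0, deg(den) = 2, relative degree = 2 ≥ 2, so s·P(s) → 0. Initial slope = 0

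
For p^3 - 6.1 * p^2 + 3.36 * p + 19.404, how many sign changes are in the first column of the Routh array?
Routh array:
p^3: [1, 3.36]; p^2: [-6.1, 19.404]; p^1: [6.54098]; p^0: [19.404]
First column: [1, -6.1, 6.54098, 19.404]. Sign changes = 2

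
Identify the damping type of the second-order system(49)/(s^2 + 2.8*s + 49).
Standard form: ωn²/(s²+2ζωn·s+ωn²) gives ωn=7, ζ=0.2.
Underdamped (ζ = 0.2 < 1)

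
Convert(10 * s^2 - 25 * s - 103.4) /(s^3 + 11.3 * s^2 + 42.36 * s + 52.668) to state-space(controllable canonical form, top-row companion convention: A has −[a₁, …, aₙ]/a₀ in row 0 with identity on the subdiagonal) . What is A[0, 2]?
Reachable canonical form for den = s^3 + 11.3*s^2 + 42.36*s + 52.668: top row of A = -[a₁,a₂,...,aₙ]/a₀, ones on the subdiagonal, zeros elsewhere.
A = [[-11.3, -42.36, -52.668], [1, 0, 0], [0, 1, 0]].
A[0,2] = -52.668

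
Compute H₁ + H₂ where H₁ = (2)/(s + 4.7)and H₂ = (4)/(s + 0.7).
Parallel: H = H₁ + H₂ = (n₁·d₂ + n₂·d₁)/(d₁·d₂).
n₁·d₂ = 2*s + 1.4. n₂·d₁ = 4*s + 18.8. Sum = 6*s + 20.2. d₁·d₂ = s^2 + 5.4*s + 3.29.
H(s) = (6*s + 20.2)/(s^2 + 5.4*s + 3.29)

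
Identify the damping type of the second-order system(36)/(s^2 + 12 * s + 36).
Standard form: ωn²/(s²+2ζωn·s+ωn²) gives ωn=6, ζ=1.
Critically damped (ζ = 1)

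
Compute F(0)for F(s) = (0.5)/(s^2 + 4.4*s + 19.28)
DC gain = F(0) = num(0)/den(0) = 0.5/19.28 = 0.02593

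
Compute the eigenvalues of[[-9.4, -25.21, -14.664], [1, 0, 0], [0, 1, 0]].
Eigenvalues solve det(λI - A) = 0.
Characteristic polynomial: λ^3 + 9.4*λ^2 + 25.21*λ + 14.664 = 0.
Factor: (λ + 0.8)(λ + 3.9)(λ + 4.7) = 0.
Roots: -0.8, -3.9, -4.7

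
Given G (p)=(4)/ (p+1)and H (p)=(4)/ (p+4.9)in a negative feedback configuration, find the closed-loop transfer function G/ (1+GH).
Closed-loop T = G/(1+GH).
Numerator: G_num * H_den = 4*p + 19.6.
Denominator: G_den * H_den + G_num * H_num = (p^2 + 5.9*p + 4.9) + (16) = p^2 + 5.9*p + 20.9.
T(p) = (4*p + 19.6)/(p^2 + 5.9*p + 20.9)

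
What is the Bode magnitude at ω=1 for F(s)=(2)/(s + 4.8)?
Substitute s = j*1: F(j1) = 0.399334 - 0.0831947j.
|F(j1)| = sqrt(Re² + Im²) = 0.4079.
20*log₁₀(0.4079) = -7.79 dB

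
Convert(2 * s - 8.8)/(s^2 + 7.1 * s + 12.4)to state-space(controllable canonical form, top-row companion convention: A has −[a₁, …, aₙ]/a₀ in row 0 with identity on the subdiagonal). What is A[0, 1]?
Reachable canonical form for den = s^2 + 7.1*s + 12.4: top row of A = -[a₁,a₂,...,aₙ]/a₀, ones on the subdiagonal, zeros elsewhere.
A = [[-7.1, -12.4], [1, 0]].
A[0,1] = -12.4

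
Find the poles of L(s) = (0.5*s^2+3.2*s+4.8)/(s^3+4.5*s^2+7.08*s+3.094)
Set denominator = 0: s^3 + 4.5*s^2 + 7.08*s + 3.094 = (s + 0.7)(s^2 + 3.8*s + 4.42) = 0 → Poles: -0.7, -1.9 + 0.9j, -1.9 - 0.9j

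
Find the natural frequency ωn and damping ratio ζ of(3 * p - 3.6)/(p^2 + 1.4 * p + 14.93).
Underdamped: complex pole -0.7 + 3.8j. ωn = |pole| = 3.864, ζ = -Re(pole)/ωn = 0.1812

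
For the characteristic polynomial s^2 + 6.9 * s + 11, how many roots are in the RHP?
s^2 + 6.9*s + 11 = (s + 4.4)(s + 2.5). Poles: -2.5, -4.4. RHP poles (Re>0): 0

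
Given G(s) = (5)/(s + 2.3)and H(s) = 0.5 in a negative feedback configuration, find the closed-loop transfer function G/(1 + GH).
Closed-loop T = G/(1+GH).
Numerator: G_num * H_den = 5.
Denominator: G_den * H_den + G_num * H_num = (s + 2.3) + (2.5) = s + 4.8.
T(s) = (5)/(s + 4.8)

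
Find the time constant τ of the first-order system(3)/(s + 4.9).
First-order system: τ = -1/pole. Pole = -4.9. τ = -1/(-4.9) = 0.2041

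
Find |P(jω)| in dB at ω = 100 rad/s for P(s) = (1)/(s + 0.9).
Substitute s = j*100: P(j100) = 8.99927e-05 - 0.00999919j.
|P(j100)| = sqrt(Re² + Im²) = 0.01.
20*log₁₀(0.01) = -40.00 dB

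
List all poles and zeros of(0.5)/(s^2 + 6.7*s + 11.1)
Set denominator = 0: s^2 + 6.7*s + 11.1 = (s + 3.7)(s + 3) = 0 → Poles: -3, -3.7
Numerator is a nonzero constant (0.5) → Zeros: none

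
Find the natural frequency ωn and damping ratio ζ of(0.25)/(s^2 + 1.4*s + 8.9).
Underdamped: complex pole -0.7 + 2.9j. ωn = |pole| = 2.983, ζ = -Re(pole)/ωn = 0.2346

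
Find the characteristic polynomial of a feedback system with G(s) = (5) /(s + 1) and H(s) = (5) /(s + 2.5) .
Characteristic poly = G_den * H_den + G_num * H_num = (s^2 + 3.5*s + 2.5) + (25) = s^2 + 3.5*s + 27.5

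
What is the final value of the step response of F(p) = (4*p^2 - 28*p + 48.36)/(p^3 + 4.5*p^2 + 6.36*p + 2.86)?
FVT: lim_{t→∞} y(t) = lim_{p→0} p*Y(p) where Y(p) = F(p)/p.
= lim_{p→0} F(p) = F(0) = num(0)/den(0) = 48.36/2.86 = 16.91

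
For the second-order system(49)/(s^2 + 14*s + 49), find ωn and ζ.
Standard form: ωn²/(s²+2ζωn·s+ωn²).
const=49=ωn² → ωn=7, s coeff=14=2ζωn → ζ=1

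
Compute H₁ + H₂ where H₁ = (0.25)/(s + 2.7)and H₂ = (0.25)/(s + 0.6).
Parallel: H = H₁ + H₂ = (n₁·d₂ + n₂·d₁)/(d₁·d₂).
n₁·d₂ = 0.25*s + 0.15. n₂·d₁ = 0.25*s + 0.675. Sum = 0.5*s + 0.825. d₁·d₂ = s^2 + 3.3*s + 1.62.
H(s) = (0.5*s + 0.825)/(s^2 + 3.3*s + 1.62)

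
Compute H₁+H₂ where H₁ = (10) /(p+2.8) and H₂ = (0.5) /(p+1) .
Parallel: H = H₁ + H₂ = (n₁·d₂ + n₂·d₁)/(d₁·d₂).
n₁·d₂ = 10*p + 10. n₂·d₁ = 0.5*p + 1.4. Sum = 10.5*p + 11.4. d₁·d₂ = p^2 + 3.8*p + 2.8.
H(p) = (10.5*p + 11.4)/(p^2 + 3.8*p + 2.8)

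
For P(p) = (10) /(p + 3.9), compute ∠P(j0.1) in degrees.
Substitute p = j*0.1: P(j0.1) = 2.56242 - 0.065703j.
∠P(j0.1) = atan2(Im, Re) = atan2(-0.065703, 2.56242) = -1.47°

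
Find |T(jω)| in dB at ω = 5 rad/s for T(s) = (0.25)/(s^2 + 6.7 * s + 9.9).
Substitute s = j*5: T(j5) = -0.00279576 - 0.00620251j.
|T(j5)| = sqrt(Re² + Im²) = 0.006803.
20*log₁₀(0.006803) = -43.35 dB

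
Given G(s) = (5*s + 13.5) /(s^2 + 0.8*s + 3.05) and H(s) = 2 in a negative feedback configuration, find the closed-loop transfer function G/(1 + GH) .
Closed-loop T = G/(1+GH).
Numerator: G_num * H_den = 5*s + 13.5.
Denominator: G_den * H_den + G_num * H_num = (s^2 + 0.8*s + 3.05) + (10*s + 27) = s^2 + 10.8*s + 30.05.
T(s) = (5*s + 13.5)/(s^2 + 10.8*s + 30.05)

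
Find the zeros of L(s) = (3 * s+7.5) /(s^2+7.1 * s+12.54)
Set numerator = 0: 3*s + 7.5 = 0 → Zeros: -2.5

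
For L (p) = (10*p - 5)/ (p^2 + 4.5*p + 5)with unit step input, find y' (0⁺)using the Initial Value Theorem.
IVT: y'(0⁺) = lim_{p→∞} p²·Y(p) = lim_{p→∞} p·L(p).
deg(num) = 1, deg(den) = 2, relative degree = 1, so p·L(p) → (leading num)/(leading den) = 10/1 = 10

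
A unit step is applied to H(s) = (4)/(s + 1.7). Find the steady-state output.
FVT: lim_{t→∞} y(t) = lim_{s→0} s*Y(s) where Y(s) = H(s)/s.
= lim_{s→0} H(s) = H(0) = num(0)/den(0) = 4/1.7 = 2.353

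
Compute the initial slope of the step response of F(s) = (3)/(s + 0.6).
IVT: y'(0⁺) = lim_{s→∞} s²·Y(s) = lim_{s→∞} s·F(s).
deg(num) = 0, deg(den) = 1, relative degree = 1, so s·F(s) → (leading num)/(leading den) = 3/1 = 3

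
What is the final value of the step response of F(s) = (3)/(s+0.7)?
FVT: lim_{t→∞} y(t) = lim_{s→0} s*Y(s) where Y(s) = F(s)/s.
= lim_{s→0} F(s) = F(0) = num(0)/den(0) = 3/0.7 = 4.286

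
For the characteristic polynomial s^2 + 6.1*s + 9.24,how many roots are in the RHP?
s^2 + 6.1*s + 9.24 = (s + 2.8)(s + 3.3). Poles: -2.8, -3.3. RHP poles (Re>0): 0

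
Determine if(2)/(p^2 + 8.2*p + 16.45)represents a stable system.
Denominator: p^2 + 8.2*p + 16.45 = (p + 3.5)(p + 4.7). Poles: -3.5, -4.7. All Re(p)<0: Yes (stable)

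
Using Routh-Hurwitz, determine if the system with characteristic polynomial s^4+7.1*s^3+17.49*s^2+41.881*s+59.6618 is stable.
Routh array:
s^4: [1, 17.49, 59.6618]; s^3: [7.1, 41.881]; s^2: [11.5913, 59.6618]; s^1: [5.33635]; s^0: [59.6618]
First column: [1, 7.1, 11.5913, 5.33635, 59.6618]. Sign changes = 0.
Yes, stable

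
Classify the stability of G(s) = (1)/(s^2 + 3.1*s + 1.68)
Denominator: s^2 + 3.1*s + 1.68 = (s + 0.7)(s + 2.4). Poles: -0.7, -2.4. Stable (all poles in LHP)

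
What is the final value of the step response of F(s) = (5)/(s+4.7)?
FVT: lim_{t→∞} y(t) = lim_{s→0} s*Y(s) where Y(s) = F(s)/s.
= lim_{s→0} F(s) = F(0) = num(0)/den(0) = 5/4.7 = 1.064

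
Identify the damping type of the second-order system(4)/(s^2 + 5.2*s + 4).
Standard form: ωn²/(s²+2ζωn·s+ωn²) gives ωn=2, ζ=1.3.
Overdamped (ζ = 1.3 > 1)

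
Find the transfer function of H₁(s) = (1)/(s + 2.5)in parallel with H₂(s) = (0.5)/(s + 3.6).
Parallel: H = H₁ + H₂ = (n₁·d₂ + n₂·d₁)/(d₁·d₂).
n₁·d₂ = s + 3.6. n₂·d₁ = 0.5*s + 1.25. Sum = 1.5*s + 4.85. d₁·d₂ = s^2 + 6.1*s + 9.
H(s) = (1.5*s + 4.85)/(s^2 + 6.1*s + 9)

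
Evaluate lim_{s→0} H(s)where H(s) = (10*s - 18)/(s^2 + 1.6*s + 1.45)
DC gain = H(0) = num(0)/den(0) = -18/1.45 = -12.41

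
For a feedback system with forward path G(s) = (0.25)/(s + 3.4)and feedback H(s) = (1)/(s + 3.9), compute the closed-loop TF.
Closed-loop T = G/(1+GH).
Numerator: G_num * H_den = 0.25*s + 0.975.
Denominator: G_den * H_den + G_num * H_num = (s^2 + 7.3*s + 13.26) + (0.25) = s^2 + 7.3*s + 13.51.
T(s) = (0.25*s + 0.975)/(s^2 + 7.3*s + 13.51)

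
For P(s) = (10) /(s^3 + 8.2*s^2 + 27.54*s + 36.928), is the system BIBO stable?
Denominator: s^3 + 8.2*s^2 + 27.54*s + 36.928 = (s + 3.2)(s^2 + 5*s + 11.54). Poles: -2.5 + 2.3j, -2.5 - 2.3j, -3.2. All Re(p)<0: Yes (stable)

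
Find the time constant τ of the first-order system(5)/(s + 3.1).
First-order system: τ = -1/pole. Pole = -3.1. τ = -1/(-3.1) = 0.3226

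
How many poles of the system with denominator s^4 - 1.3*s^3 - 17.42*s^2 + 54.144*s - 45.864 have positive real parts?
s^4 - 1.3*s^3 - 17.42*s^2 + 54.144*s - 45.864 = (s - 2.6)(s + 4.9)(s^2 - 3.6*s + 3.6). Poles: -4.9, 1.8 + 0.6j, 1.8 - 0.6j, 2.6. RHP poles (Re>0): 3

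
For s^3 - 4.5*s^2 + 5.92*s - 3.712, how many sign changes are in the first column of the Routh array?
Routh array:
s^3: [1, 5.92]; s^2: [-4.5, -3.712]; s^1: [5.09511]; s^0: [-3.712]
First column: [1, -4.5, 5.09511, -3.712]. Sign changes = 3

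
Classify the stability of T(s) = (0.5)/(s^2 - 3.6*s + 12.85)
Denominator: s^2 - 3.6*s + 12.85. Poles: 1.8 + 3.1j, 1.8 - 3.1j. Unstable (2 pole(s) in RHP)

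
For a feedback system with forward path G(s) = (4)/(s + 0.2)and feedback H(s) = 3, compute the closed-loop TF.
Closed-loop T = G/(1+GH).
Numerator: G_num * H_den = 4.
Denominator: G_den * H_den + G_num * H_num = (s + 0.2) + (12) = s + 12.2.
T(s) = (4)/(s + 12.2)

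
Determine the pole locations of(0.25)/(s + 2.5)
Set denominator = 0: s + 2.5 = 0 → Poles: -2.5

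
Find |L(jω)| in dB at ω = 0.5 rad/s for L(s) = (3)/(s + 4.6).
Substitute s = j*0.5: L(j0.5) = 0.644559 - 0.0700607j.
|L(j0.5)| = sqrt(Re² + Im²) = 0.6484.
20*log₁₀(0.6484) = -3.76 dB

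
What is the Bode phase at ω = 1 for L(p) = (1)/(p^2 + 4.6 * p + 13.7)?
Substitute p = j*1: L(j1) = 0.0696081 - 0.0252124j.
∠L(j1) = atan2(Im, Re) = atan2(-0.0252124, 0.0696081) = -19.91°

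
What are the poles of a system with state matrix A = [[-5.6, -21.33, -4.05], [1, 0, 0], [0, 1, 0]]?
Eigenvalues solve det(λI - A) = 0.
Characteristic polynomial: λ^3 + 5.6*λ^2 + 21.33*λ + 4.05 = 0.
Factor: (λ + 0.2)(λ^2 + 5.4*λ + 20.25) = 0.
Roots: -0.2, -2.7 + 3.6j, -2.7 - 3.6j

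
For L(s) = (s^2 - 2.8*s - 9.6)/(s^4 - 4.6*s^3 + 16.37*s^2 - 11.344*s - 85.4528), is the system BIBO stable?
Denominator: s^4 - 4.6*s^3 + 16.37*s^2 - 11.344*s - 85.4528 = (s + 1.6)(s - 3.2)(s^2 - 3*s + 16.69). Poles: -1.6, 1.5 + 3.8j, 1.5 - 3.8j, 3.2. All Re(p)<0: No (unstable)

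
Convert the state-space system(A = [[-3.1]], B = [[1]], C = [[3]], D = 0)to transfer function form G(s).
G(s) = C(sI - A)⁻¹B + D.
Characteristic polynomial det(sI - A) = s + 3.1.
Numerator from C·adj(sI-A)·B + D·det(sI-A) = 3.
G(s) = (3)/(s + 3.1)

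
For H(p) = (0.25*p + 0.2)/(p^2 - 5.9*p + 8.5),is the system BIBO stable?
Denominator: p^2 - 5.9*p + 8.5 = (p - 3.4)(p - 2.5). Poles: 2.5, 3.4. All Re(p)<0: No (unstable)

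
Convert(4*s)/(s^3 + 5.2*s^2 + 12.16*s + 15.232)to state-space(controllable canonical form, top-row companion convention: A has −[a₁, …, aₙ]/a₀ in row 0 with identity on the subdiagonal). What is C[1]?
Reachable canonical form: C = numerator coefficients (right-aligned, zero-padded to length n).
num = 4*s, C = [[0, 4, 0]].
C[1] = 4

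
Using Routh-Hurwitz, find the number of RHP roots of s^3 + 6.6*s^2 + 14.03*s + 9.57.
Routh array:
s^3: [1, 14.03]; s^2: [6.6, 9.57]; s^1: [12.58]; s^0: [9.57]
First column: [1, 6.6, 12.58, 9.57]. Sign changes = RHP roots = 0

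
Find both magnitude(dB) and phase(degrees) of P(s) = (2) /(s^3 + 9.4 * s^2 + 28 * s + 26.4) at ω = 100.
Substitute s = j*100: P(j100) = -1.8734e-07 + 1.98796e-06j.
|P| = 20*log₁₀(sqrt(Re²+Im²)) = -113.99 dB.
∠P = atan2(Im, Re) = 95.38° (principal value).
Summing the individual angle contributions Σ∠(j100 − zᵢ) − Σ∠(j100 − pₖ) over the 0 zero(s) and 3 pole(s), each followed continuously from ω = 0 (DC phase referenced to (−180°, 180°]), gives -264.62°, i.e. the principal value - 360°. Continuous Bode phase = -264.62°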